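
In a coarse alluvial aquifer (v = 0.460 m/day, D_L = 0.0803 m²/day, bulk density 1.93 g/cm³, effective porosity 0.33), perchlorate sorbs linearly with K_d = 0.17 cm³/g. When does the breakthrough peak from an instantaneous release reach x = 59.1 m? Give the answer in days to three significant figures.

Retardation factor R = 1 + ρ_b·K_d/n = 1 + 1.93 × 0.17/0.33 = 1.994.
Sorption retards both mechanisms: v_R = v/R = 0.2307 m/day, D_R = D/R = 0.04027 m²/day.
Peak time from v_R²t² + 2D_R t − x² = 0: t = (√(D_R² + v_R²x²) − D_R)/v_R².
√(D_R² + v_R²x²) = √(0.04027² + 0.2307² × 59.1²) = 13.63; v_R² = 0.05322.
t = (13.63 − 0.04027)/0.05322 = 255 days.

255 days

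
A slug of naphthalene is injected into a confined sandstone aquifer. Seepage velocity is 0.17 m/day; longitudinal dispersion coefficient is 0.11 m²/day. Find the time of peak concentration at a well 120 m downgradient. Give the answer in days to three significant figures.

702 days

For the 1D instantaneous-source solution, setting ∂C/∂t = 0 at fixed x gives v²t² + 2Dt − x² = 0, so t = (√(D² + v²x²) − D)/v².
√(D² + v²x²) = √(0.11² + 0.17² × 120²) = 20.40; v² = 0.0289.
t = (20.40 − 0.11)/0.0289 = 702 days (vs. the pure-advection estimate x/v = 706 d).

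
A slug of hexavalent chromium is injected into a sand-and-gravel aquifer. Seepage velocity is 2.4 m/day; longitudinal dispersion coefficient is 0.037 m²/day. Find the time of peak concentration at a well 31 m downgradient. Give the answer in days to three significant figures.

12.9 days

For the 1D instantaneous-source solution, setting ∂C/∂t = 0 at fixed x gives v²t² + 2Dt − x² = 0, so t = (√(D² + v²x²) − D)/v².
√(D² + v²x²) = √(0.037² + 2.4² × 31²) = 74.40; v² = 5.76.
t = (74.40 − 0.037)/5.76 = 12.9 days (vs. the pure-advection estimate x/v = 12.9 d).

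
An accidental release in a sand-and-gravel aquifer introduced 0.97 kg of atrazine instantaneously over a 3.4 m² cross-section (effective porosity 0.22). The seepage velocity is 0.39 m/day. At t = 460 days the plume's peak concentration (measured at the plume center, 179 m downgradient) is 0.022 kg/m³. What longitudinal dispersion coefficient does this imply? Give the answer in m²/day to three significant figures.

0.601 m²/day

At the plume center C_max = M/(n_e·A·√(4πDt)), so D = M²/(4πt·(n_e·A·C_max)²).
n_e·A·C_max = 0.22 × 3.4 × 0.022 = 0.01646 kg/m.
D = 0.97²/(4π × 460 × 0.01646²) = 0.601 m²/day.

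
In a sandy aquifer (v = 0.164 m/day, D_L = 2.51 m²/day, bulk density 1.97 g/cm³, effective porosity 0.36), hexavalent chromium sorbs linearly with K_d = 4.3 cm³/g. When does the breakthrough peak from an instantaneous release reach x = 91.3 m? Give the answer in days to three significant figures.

11600 days

Retardation factor R = 1 + ρ_b·K_d/n = 1 + 1.97 × 4.3/0.36 = 24.53.
Sorption retards both mechanisms: v_R = v/R = 0.006686 m/day, D_R = D/R = 0.1023 m²/day.
Peak time from v_R²t² + 2D_R t − x² = 0: t = (√(D_R² + v_R²x²) − D_R)/v_R².
√(D_R² + v_R²x²) = √(0.1023² + 0.006686² × 91.3²) = 0.6189; v_R² = 4.470e-05.
t = (0.6189 − 0.1023)/4.470e-05 = 11600 days.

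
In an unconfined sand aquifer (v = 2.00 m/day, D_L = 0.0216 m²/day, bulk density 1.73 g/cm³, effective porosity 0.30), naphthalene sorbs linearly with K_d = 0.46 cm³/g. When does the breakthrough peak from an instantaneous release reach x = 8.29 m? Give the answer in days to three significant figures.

15.1 days

Retardation factor R = 1 + ρ_b·K_d/n = 1 + 1.73 × 0.46/0.30 = 3.653.
Sorption retards both mechanisms: v_R = v/R = 0.5475 m/day, D_R = D/R = 0.005913 m²/day.
Peak time from v_R²t² + 2D_R t − x² = 0: t = (√(D_R² + v_R²x²) − D_R)/v_R².
√(D_R² + v_R²x²) = √(0.005913² + 0.5475² × 8.29²) = 4.539; v_R² = 0.2998.
t = (4.539 − 0.005913)/0.2998 = 15.1 days.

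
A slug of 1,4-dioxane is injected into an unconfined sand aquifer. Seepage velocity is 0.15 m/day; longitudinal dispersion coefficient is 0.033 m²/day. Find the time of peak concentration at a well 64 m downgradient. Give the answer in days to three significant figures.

For the 1D instantaneous-source solution, setting ∂C/∂t = 0 at fixed x gives v²t² + 2Dt − x² = 0, so t = (√(D² + v²x²) − D)/v².
√(D² + v²x²) = √(0.033² + 0.15² × 64²) = 9.600; v² = 0.0225.
t = (9.600 − 0.033)/0.0225 = 425 days (vs. the pure-advection estimate x/v = 427 d).

425 days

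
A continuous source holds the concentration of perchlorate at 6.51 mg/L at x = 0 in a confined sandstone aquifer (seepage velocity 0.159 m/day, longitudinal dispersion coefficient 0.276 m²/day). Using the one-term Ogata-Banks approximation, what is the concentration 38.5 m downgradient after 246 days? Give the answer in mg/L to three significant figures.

For a continuous step input, C/C₀ ≈ ½·erfc((x−vt)/(2√(Dt))).
vt = 0.159 × 246 = 39.114 m and 2√(Dt) = 2√(0.276 × 246) = 16.48 m.
Argument (x−vt)/(2√(Dt)) = (38.5 − 39.114)/16.48 = -0.03726; ½·erfc(-0.03726) = 0.5210.
C = 6.51 × 0.5210 = 3.39 mg/L.

3.39 mg/L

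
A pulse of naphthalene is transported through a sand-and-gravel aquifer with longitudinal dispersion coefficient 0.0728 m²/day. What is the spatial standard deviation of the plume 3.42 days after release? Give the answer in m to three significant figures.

Dispersive spreading gives a Gaussian with σ² = 2Dt; advection only shifts the center.
σ = √(2 × 0.0728 × 3.42) = 0.706 m.

0.706 m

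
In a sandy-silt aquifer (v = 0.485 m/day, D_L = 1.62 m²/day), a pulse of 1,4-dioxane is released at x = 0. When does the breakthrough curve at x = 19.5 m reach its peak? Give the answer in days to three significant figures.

For the 1D instantaneous-source solution, setting ∂C/∂t = 0 at fixed x gives v²t² + 2Dt − x² = 0, so t = (√(D² + v²x²) − D)/v².
√(D² + v²x²) = √(1.62² + 0.485² × 19.5²) = 9.595; v² = 0.235225.
t = (9.595 − 1.62)/0.235225 = 33.9 days (vs. the pure-advection estimate x/v = 40.2 d).

33.9 days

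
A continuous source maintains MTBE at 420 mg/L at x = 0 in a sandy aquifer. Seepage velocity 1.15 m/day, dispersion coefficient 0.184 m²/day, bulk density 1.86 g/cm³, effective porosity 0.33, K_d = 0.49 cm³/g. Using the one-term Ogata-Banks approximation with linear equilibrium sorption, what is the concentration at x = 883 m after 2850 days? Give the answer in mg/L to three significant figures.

Retardation factor R = 1 + ρ_b·K_d/n = 1 + 1.86 × 0.49/0.33 = 3.762.
Sorption retards both mechanisms: v_R = v/R = 0.3057 m/day, D_R = D/R = 0.04891 m²/day.
v_R·t = 0.3057 × 2850 = 871.245 m; 2√(D_R t) = 23.61 m; argument = (883 − 871.245)/23.61 = 0.4979.
C = C₀ × ½·erfc(0.4979) = 420 × 0.2407 = 101 mg/L.

101 mg/L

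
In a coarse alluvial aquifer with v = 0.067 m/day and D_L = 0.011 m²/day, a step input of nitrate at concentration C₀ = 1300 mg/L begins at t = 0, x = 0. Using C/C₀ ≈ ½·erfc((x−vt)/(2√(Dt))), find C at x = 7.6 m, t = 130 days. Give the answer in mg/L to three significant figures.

967 mg/L

For a continuous step input, C/C₀ ≈ ½·erfc((x−vt)/(2√(Dt))).
vt = 0.067 × 130 = 8.71 m and 2√(Dt) = 2√(0.011 × 130) = 2.392 m.
Argument (x−vt)/(2√(Dt)) = (7.6 − 8.71)/2.392 = -0.4640; ½·erfc(-0.4640) = 0.7442.
C = 1300 × 0.7442 = 967 mg/L.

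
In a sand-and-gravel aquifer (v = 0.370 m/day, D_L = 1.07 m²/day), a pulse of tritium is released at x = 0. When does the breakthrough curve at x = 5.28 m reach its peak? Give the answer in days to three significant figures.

For the 1D instantaneous-source solution, setting ∂C/∂t = 0 at fixed x gives v²t² + 2Dt − x² = 0, so t = (√(D² + v²x²) − D)/v².
√(D² + v²x²) = √(1.07² + 0.370² × 5.28²) = 2.227; v² = 0.1369.
t = (2.227 − 1.07)/0.1369 = 8.45 days (vs. the pure-advection estimate x/v = 14.3 d).

8.45 days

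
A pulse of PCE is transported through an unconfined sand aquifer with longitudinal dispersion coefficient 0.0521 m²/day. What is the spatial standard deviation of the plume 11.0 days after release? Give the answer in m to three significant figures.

1.07 m

Dispersive spreading gives a Gaussian with σ² = 2Dt; advection only shifts the center.
σ = √(2 × 0.0521 × 11.0) = 1.07 m.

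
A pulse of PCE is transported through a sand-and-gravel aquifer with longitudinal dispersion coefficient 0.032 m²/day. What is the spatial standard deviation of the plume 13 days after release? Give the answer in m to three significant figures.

0.912 m

Dispersive spreading gives a Gaussian with σ² = 2Dt; advection only shifts the center.
σ = √(2 × 0.032 × 13) = 0.912 m.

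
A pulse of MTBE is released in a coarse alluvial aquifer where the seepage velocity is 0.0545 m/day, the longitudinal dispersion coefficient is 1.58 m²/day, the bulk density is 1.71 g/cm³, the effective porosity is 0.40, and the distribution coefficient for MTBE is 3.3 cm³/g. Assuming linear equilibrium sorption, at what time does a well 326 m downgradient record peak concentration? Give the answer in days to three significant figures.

Retardation factor R = 1 + ρ_b·K_d/n = 1 + 1.71 × 3.3/0.40 = 15.11.
Sorption retards both mechanisms: v_R = v/R = 0.003607 m/day, D_R = D/R = 0.1046 m²/day.
Peak time from v_R²t² + 2D_R t − x² = 0: t = (√(D_R² + v_R²x²) − D_R)/v_R².
√(D_R² + v_R²x²) = √(0.1046² + 0.003607² × 326²) = 1.181; v_R² = 1.301e-05.
t = (1.181 − 0.1046)/1.301e-05 = 82700 days.

82700 days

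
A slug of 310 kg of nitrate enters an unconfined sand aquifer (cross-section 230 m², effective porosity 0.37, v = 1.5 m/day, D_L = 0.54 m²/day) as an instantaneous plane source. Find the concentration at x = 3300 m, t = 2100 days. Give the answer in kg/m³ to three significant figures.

0.000214 kg/m³

For an instantaneous plane source, C(x,t) = M/(n_e·A·√(4πDt)) · exp(−(x−vt)²/(4Dt)), with n_e·A the pore (flow) area.
Plume center vt = 1.5 × 2100 = 3150 m, so the well at 3300 m is 150 m downgradient of the peak.
√(4πDt) = 119.4 m, giving peak height M/(n_e·A·√(4πDt)) = 310/(0.37 × 230 × 119.4) = 0.03051 kg/m³.
(x−vt)²/(4Dt) = (150)²/(4 × 0.54 × 2100) = 4.960; exp(−4.960) = 0.007013.
C = 0.03051 × 0.007013 = 0.000214 kg/m³.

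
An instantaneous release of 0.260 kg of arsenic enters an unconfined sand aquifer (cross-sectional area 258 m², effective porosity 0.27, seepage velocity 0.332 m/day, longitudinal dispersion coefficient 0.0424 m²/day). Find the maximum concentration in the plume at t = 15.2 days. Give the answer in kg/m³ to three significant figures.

The peak of an instantaneous 1D plume sits at x = vt; there the Gaussian factor is 1 and C_max = M/(n_e·A·√(4πDt)), where n_e·A is the pore area the mass is dissolved in.
√(4πDt) = √(4π × 0.0424 × 15.2) = 2.846 m, so C_max = 0.260/(0.27 × 258 × 2.846) = 0.00131 kg/m³.

0.00131 kg/m³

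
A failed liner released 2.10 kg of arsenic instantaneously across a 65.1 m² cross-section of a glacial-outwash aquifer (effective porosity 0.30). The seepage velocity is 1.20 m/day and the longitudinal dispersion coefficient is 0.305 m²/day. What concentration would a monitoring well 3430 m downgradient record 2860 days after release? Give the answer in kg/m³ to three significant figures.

For an instantaneous plane source, C(x,t) = M/(n_e·A·√(4πDt)) · exp(−(x−vt)²/(4Dt)), with n_e·A the pore (flow) area.
Plume center vt = 1.20 × 2860 = 3432 m, so the well at 3430 m is 2 m upgradient of the peak.
√(4πDt) = 104.7 m, giving peak height M/(n_e·A·√(4πDt)) = 2.10/(0.30 × 65.1 × 104.7) = 0.001027 kg/m³.
(x−vt)²/(4Dt) = (-2)²/(4 × 0.305 × 2860) = 0.001146; exp(−0.001146) = 0.9989.
C = 0.001027 × 0.9989 = 0.00103 kg/m³.

0.00103 kg/m³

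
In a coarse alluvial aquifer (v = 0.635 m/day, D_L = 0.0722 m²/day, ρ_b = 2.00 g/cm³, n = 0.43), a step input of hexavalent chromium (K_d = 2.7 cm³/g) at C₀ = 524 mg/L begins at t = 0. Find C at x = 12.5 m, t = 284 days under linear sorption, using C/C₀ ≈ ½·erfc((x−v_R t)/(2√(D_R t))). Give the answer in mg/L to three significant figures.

Retardation factor R = 1 + ρ_b·K_d/n = 1 + 2.00 × 2.7/0.43 = 13.56.
Sorption retards both mechanisms: v_R = v/R = 0.04683 m/day, D_R = D/R = 0.005324 m²/day.
v_R·t = 0.04683 × 284 = 13.29972 m; 2√(D_R t) = 2.459 m; argument = (12.5 − 13.29972)/2.459 = -0.3252.
C = C₀ × ½·erfc(-0.3252) = 524 × 0.6772 = 355 mg/L.

355 mg/L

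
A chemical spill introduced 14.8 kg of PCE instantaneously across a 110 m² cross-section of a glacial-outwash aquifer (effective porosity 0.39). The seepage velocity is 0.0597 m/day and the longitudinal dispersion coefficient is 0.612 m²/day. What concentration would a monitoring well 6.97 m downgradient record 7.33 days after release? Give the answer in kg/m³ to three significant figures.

For an instantaneous plane source, C(x,t) = M/(n_e·A·√(4πDt)) · exp(−(x−vt)²/(4Dt)), with n_e·A the pore (flow) area.
Plume center vt = 0.0597 × 7.33 = 0.437601 m, so the well at 6.97 m is 6.532399 m downgradient of the peak.
√(4πDt) = 7.508 m, giving peak height M/(n_e·A·√(4πDt)) = 14.8/(0.39 × 110 × 7.508) = 0.04595 kg/m³.
(x−vt)²/(4Dt) = (6.532399)²/(4 × 0.612 × 7.33) = 2.378; exp(−2.378) = 0.09274.
C = 0.04595 × 0.09274 = 0.00426 kg/m³.

0.00426 kg/m³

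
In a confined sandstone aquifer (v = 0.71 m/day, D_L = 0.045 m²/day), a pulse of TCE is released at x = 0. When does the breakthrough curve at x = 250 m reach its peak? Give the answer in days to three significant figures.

352 days

For the 1D instantaneous-source solution, setting ∂C/∂t = 0 at fixed x gives v²t² + 2Dt − x² = 0, so t = (√(D² + v²x²) − D)/v².
√(D² + v²x²) = √(0.045² + 0.71² × 250²) = 177.5; v² = 0.5041.
t = (177.5 − 0.045)/0.5041 = 352 days (vs. the pure-advection estimate x/v = 352 d).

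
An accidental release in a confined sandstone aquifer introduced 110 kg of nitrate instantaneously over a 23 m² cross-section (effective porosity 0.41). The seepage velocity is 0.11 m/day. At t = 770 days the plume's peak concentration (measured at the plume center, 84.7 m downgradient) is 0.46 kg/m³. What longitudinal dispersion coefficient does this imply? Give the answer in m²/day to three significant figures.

At the plume center C_max = M/(n_e·A·√(4πDt)), so D = M²/(4πt·(n_e·A·C_max)²).
n_e·A·C_max = 0.41 × 23 × 0.46 = 4.338 kg/m.
D = 110²/(4π × 770 × 4.338²) = 0.0665 m²/day.

0.0665 m²/day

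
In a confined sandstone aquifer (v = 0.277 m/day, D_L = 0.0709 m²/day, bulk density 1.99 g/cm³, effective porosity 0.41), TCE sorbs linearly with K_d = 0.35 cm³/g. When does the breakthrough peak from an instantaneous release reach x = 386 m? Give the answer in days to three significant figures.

Retardation factor R = 1 + ρ_b·K_d/n = 1 + 1.99 × 0.35/0.41 = 2.699.
Sorption retards both mechanisms: v_R = v/R = 0.1026 m/day, D_R = D/R = 0.02627 m²/day.
Peak time from v_R²t² + 2D_R t − x² = 0: t = (√(D_R² + v_R²x²) − D_R)/v_R².
√(D_R² + v_R²x²) = √(0.02627² + 0.1026² × 386²) = 39.60; v_R² = 0.01053.
t = (39.60 − 0.02627)/0.01053 = 3760 days.

3760 days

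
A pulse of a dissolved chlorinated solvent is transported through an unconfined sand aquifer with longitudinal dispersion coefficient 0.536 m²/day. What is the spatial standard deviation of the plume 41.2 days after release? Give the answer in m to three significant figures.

6.65 m

Dispersive spreading gives a Gaussian with σ² = 2Dt; advection only shifts the center.
σ = √(2 × 0.536 × 41.2) = 6.65 m.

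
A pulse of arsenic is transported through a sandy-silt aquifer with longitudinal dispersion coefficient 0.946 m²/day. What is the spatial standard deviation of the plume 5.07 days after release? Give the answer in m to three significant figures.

Dispersive spreading gives a Gaussian with σ² = 2Dt; advection only shifts the center.
σ = √(2 × 0.946 × 5.07) = 3.10 m.

3.10 m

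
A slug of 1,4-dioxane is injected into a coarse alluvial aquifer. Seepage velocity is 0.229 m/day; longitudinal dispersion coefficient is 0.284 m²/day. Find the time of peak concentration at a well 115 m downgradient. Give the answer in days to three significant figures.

For the 1D instantaneous-source solution, setting ∂C/∂t = 0 at fixed x gives v²t² + 2Dt − x² = 0, so t = (√(D² + v²x²) − D)/v².
√(D² + v²x²) = √(0.284² + 0.229² × 115²) = 26.34; v² = 0.052441.
t = (26.34 − 0.284)/0.052441 = 497 days (vs. the pure-advection estimate x/v = 502 d).

497 days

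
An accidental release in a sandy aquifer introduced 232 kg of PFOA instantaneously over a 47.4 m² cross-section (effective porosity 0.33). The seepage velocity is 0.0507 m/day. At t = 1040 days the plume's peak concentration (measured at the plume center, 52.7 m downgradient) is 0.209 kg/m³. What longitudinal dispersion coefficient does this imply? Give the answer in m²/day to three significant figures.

At the plume center C_max = M/(n_e·A·√(4πDt)), so D = M²/(4πt·(n_e·A·C_max)²).
n_e·A·C_max = 0.33 × 47.4 × 0.209 = 3.269 kg/m.
D = 232²/(4π × 1040 × 3.269²) = 0.385 m²/day.

0.385 m²/day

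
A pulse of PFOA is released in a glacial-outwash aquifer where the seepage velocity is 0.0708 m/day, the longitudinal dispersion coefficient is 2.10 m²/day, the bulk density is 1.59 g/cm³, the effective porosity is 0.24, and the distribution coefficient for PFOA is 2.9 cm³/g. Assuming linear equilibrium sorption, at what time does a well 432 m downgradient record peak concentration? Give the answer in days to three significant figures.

Retardation factor R = 1 + ρ_b·K_d/n = 1 + 1.59 × 2.9/0.24 = 20.21.
Sorption retards both mechanisms: v_R = v/R = 0.003503 m/day, D_R = D/R = 0.1039 m²/day.
Peak time from v_R²t² + 2D_R t − x² = 0: t = (√(D_R² + v_R²x²) − D_R)/v_R².
√(D_R² + v_R²x²) = √(0.1039² + 0.003503² × 432²) = 1.517; v_R² = 1.227e-05.
t = (1.517 − 0.1039)/1.227e-05 = 115000 days.

115000 days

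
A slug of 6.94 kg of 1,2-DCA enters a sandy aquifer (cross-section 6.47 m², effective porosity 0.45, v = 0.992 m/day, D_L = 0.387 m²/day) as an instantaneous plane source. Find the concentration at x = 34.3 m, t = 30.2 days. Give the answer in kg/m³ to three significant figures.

For an instantaneous plane source, C(x,t) = M/(n_e·A·√(4πDt)) · exp(−(x−vt)²/(4Dt)), with n_e·A the pore (flow) area.
Plume center vt = 0.992 × 30.2 = 29.9584 m, so the well at 34.3 m is 4.3416 m downgradient of the peak.
√(4πDt) = 12.12 m, giving peak height M/(n_e·A·√(4πDt)) = 6.94/(0.45 × 6.47 × 12.12) = 0.1967 kg/m³.
(x−vt)²/(4Dt) = (4.3416)²/(4 × 0.387 × 30.2) = 0.4032; exp(−0.4032) = 0.6682.
C = 0.1967 × 0.6682 = 0.131 kg/m³.

0.131 kg/m³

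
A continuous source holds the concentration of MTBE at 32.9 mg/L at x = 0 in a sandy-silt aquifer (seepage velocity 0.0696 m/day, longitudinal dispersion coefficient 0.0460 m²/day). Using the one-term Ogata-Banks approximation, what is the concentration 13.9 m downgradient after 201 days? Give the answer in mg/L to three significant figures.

For a continuous step input, C/C₀ ≈ ½·erfc((x−vt)/(2√(Dt))).
vt = 0.0696 × 201 = 13.9896 m and 2√(Dt) = 2√(0.0460 × 201) = 6.081 m.
Argument (x−vt)/(2√(Dt)) = (13.9 − 13.9896)/6.081 = -0.01473; ½·erfc(-0.01473) = 0.5083.
C = 32.9 × 0.5083 = 16.7 mg/L.

16.7 mg/L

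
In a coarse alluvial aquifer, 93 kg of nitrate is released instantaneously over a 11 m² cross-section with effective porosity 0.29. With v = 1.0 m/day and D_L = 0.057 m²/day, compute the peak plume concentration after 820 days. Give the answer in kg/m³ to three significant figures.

The peak of an instantaneous 1D plume sits at x = vt; there the Gaussian factor is 1 and C_max = M/(n_e·A·√(4πDt)), where n_e·A is the pore area the mass is dissolved in.
√(4πDt) = √(4π × 0.057 × 820) = 24.24 m, so C_max = 93/(0.29 × 11 × 24.24) = 1.20 kg/m³.

1.20 kg/m³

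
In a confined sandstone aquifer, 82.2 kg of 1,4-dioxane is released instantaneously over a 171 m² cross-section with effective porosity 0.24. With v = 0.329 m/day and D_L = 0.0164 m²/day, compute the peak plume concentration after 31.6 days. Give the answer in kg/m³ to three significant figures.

The peak of an instantaneous 1D plume sits at x = vt; there the Gaussian factor is 1 and C_max = M/(n_e·A·√(4πDt)), where n_e·A is the pore area the mass is dissolved in.
√(4πDt) = √(4π × 0.0164 × 31.6) = 2.552 m, so C_max = 82.2/(0.24 × 171 × 2.552) = 0.785 kg/m³.

0.785 kg/m³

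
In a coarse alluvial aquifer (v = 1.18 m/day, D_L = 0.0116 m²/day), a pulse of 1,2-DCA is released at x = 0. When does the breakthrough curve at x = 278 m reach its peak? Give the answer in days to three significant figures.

236 days

For the 1D instantaneous-source solution, setting ∂C/∂t = 0 at fixed x gives v²t² + 2Dt − x² = 0, so t = (√(D² + v²x²) − D)/v².
√(D² + v²x²) = √(0.0116² + 1.18² × 278²) = 328.0; v² = 1.3924.
t = (328.0 − 0.0116)/1.3924 = 236 days (vs. the pure-advection estimate x/v = 236 d).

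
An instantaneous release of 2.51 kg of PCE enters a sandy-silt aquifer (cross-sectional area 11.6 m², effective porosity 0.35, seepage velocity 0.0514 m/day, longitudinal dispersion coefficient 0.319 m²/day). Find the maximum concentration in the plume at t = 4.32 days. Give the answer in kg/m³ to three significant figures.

The peak of an instantaneous 1D plume sits at x = vt; there the Gaussian factor is 1 and C_max = M/(n_e·A·√(4πDt)), where n_e·A is the pore area the mass is dissolved in.
√(4πDt) = √(4π × 0.319 × 4.32) = 4.161 m, so C_max = 2.51/(0.35 × 11.6 × 4.161) = 0.149 kg/m³.

0.149 kg/m³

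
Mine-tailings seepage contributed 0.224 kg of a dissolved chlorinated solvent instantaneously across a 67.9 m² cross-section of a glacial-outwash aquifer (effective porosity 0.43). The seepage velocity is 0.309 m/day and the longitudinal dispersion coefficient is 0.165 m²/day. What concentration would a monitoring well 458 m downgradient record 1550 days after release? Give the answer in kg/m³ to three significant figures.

8.81e-05 kg/m³

For an instantaneous plane source, C(x,t) = M/(n_e·A·√(4πDt)) · exp(−(x−vt)²/(4Dt)), with n_e·A the pore (flow) area.
Plume center vt = 0.309 × 1550 = 478.95 m, so the well at 458 m is 20.95 m upgradient of the peak.
√(4πDt) = 56.69 m, giving peak height M/(n_e·A·√(4πDt)) = 0.224/(0.43 × 67.9 × 56.69) = 0.0001353 kg/m³.
(x−vt)²/(4Dt) = (-20.95)²/(4 × 0.165 × 1550) = 0.4290; exp(−0.4290) = 0.6512.
C = 0.0001353 × 0.6512 = 8.81e-05 kg/m³.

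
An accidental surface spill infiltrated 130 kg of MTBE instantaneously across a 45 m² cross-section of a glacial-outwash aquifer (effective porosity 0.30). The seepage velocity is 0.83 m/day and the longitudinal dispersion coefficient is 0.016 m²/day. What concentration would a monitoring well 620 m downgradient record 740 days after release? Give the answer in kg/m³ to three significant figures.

0.388 kg/m³

For an instantaneous plane source, C(x,t) = M/(n_e·A·√(4πDt)) · exp(−(x−vt)²/(4Dt)), with n_e·A the pore (flow) area.
Plume center vt = 0.83 × 740 = 614.2 m, so the well at 620 m is 5.8 m downgradient of the peak.
√(4πDt) = 12.20 m, giving peak height M/(n_e·A·√(4πDt)) = 130/(0.30 × 45 × 12.20) = 0.7893 kg/m³.
(x−vt)²/(4Dt) = (5.8)²/(4 × 0.016 × 740) = 0.7103; exp(−0.7103) = 0.4915.
C = 0.7893 × 0.4915 = 0.388 kg/m³.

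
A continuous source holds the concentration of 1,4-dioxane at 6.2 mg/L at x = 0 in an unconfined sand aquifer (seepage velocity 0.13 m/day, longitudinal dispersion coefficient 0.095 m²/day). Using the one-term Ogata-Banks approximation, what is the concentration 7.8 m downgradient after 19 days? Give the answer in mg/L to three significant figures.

0.0156 mg/L

For a continuous step input, C/C₀ ≈ ½·erfc((x−vt)/(2√(Dt))).
vt = 0.13 × 19 = 2.47 m and 2√(Dt) = 2√(0.095 × 19) = 2.687 m.
Argument (x−vt)/(2√(Dt)) = (7.8 − 2.47)/2.687 = 1.984; ½·erfc(1.984) = 0.002510.
C = 6.2 × 0.002510 = 0.0156 mg/L.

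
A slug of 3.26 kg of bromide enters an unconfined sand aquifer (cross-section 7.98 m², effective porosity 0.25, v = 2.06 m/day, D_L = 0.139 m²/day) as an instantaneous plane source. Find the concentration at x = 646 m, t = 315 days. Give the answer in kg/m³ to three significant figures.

For an instantaneous plane source, C(x,t) = M/(n_e·A·√(4πDt)) · exp(−(x−vt)²/(4Dt)), with n_e·A the pore (flow) area.
Plume center vt = 2.06 × 315 = 648.9 m, so the well at 646 m is 2.9 m upgradient of the peak.
√(4πDt) = 23.46 m, giving peak height M/(n_e·A·√(4πDt)) = 3.26/(0.25 × 7.98 × 23.46) = 0.06965 kg/m³.
(x−vt)²/(4Dt) = (-2.9)²/(4 × 0.139 × 315) = 0.04802; exp(−0.04802) = 0.9531.
C = 0.06965 × 0.9531 = 0.0664 kg/m³.

0.0664 kg/m³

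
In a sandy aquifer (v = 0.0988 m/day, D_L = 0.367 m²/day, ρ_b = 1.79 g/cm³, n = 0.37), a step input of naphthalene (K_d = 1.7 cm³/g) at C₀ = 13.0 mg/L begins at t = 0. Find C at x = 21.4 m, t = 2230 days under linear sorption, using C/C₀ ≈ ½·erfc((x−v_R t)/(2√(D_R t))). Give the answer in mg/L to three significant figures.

7.46 mg/L

Retardation factor R = 1 + ρ_b·K_d/n = 1 + 1.79 × 1.7/0.37 = 9.224.
Sorption retards both mechanisms: v_R = v/R = 0.01071 m/day, D_R = D/R = 0.03979 m²/day.
v_R·t = 0.01071 × 2230 = 23.8833 m; 2√(D_R t) = 18.84 m; argument = (21.4 − 23.8833)/18.84 = -0.1318.
C = C₀ × ½·erfc(-0.1318) = 13.0 × 0.5739 = 7.46 mg/L.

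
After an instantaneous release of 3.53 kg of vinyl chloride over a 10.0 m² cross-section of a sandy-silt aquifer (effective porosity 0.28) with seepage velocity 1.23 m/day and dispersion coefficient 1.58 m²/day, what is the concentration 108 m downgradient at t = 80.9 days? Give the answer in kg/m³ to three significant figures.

0.0273 kg/m³

For an instantaneous plane source, C(x,t) = M/(n_e·A·√(4πDt)) · exp(−(x−vt)²/(4Dt)), with n_e·A the pore (flow) area.
Plume center vt = 1.23 × 80.9 = 99.507 m, so the well at 108 m is 8.493 m downgradient of the peak.
√(4πDt) = 40.08 m, giving peak height M/(n_e·A·√(4πDt)) = 3.53/(0.28 × 10.0 × 40.08) = 0.03145 kg/m³.
(x−vt)²/(4Dt) = (8.493)²/(4 × 1.58 × 80.9) = 0.1411; exp(−0.1411) = 0.8684.
C = 0.03145 × 0.8684 = 0.0273 kg/m³.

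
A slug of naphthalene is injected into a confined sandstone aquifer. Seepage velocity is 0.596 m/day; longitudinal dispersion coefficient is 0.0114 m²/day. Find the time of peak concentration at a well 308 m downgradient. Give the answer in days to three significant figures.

517 days

For the 1D instantaneous-source solution, setting ∂C/∂t = 0 at fixed x gives v²t² + 2Dt − x² = 0, so t = (√(D² + v²x²) − D)/v².
√(D² + v²x²) = √(0.0114² + 0.596² × 308²) = 183.6; v² = 0.355216.
t = (183.6 − 0.0114)/0.355216 = 517 days (vs. the pure-advection estimate x/v = 517 d).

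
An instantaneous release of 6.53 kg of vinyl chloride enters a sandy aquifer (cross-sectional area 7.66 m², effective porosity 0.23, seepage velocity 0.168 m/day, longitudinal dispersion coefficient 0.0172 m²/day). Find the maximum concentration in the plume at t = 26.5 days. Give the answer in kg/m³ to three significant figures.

The peak of an instantaneous 1D plume sits at x = vt; there the Gaussian factor is 1 and C_max = M/(n_e·A·√(4πDt)), where n_e·A is the pore area the mass is dissolved in.
√(4πDt) = √(4π × 0.0172 × 26.5) = 2.393 m, so C_max = 6.53/(0.23 × 7.66 × 2.393) = 1.55 kg/m³.

1.55 kg/m³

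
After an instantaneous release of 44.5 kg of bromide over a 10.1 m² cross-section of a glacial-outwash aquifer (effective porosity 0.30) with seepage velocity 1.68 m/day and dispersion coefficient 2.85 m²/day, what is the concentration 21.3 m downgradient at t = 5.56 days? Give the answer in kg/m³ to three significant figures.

0.109 kg/m³

For an instantaneous plane source, C(x,t) = M/(n_e·A·√(4πDt)) · exp(−(x−vt)²/(4Dt)), with n_e·A the pore (flow) area.
Plume center vt = 1.68 × 5.56 = 9.3408 m, so the well at 21.3 m is 11.9592 m downgradient of the peak.
√(4πDt) = 14.11 m, giving peak height M/(n_e·A·√(4πDt)) = 44.5/(0.30 × 10.1 × 14.11) = 1.041 kg/m³.
(x−vt)²/(4Dt) = (11.9592)²/(4 × 2.85 × 5.56) = 2.256; exp(−2.256) = 0.1048.
C = 1.041 × 0.1048 = 0.109 kg/m³.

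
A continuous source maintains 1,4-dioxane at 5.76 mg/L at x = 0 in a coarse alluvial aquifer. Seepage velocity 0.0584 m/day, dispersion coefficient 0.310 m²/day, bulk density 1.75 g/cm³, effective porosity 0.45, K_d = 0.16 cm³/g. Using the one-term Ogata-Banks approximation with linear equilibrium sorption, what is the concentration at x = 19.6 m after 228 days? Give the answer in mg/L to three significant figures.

Retardation factor R = 1 + ρ_b·K_d/n = 1 + 1.75 × 0.16/0.45 = 1.622.
Sorption retards both mechanisms: v_R = v/R = 0.03600 m/day, D_R = D/R = 0.1911 m²/day.
v_R·t = 0.03600 × 228 = 8.208 m; 2√(D_R t) = 13.20 m; argument = (19.6 − 8.208)/13.20 = 0.8630.
C = C₀ × ½·erfc(0.8630) = 5.76 × 0.1111 = 0.640 mg/L.

0.640 mg/L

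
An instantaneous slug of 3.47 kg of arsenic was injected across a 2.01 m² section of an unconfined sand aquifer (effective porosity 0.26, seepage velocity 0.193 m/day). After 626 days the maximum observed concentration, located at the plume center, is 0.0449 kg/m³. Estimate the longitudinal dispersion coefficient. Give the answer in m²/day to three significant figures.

2.78 m²/day

At the plume center C_max = M/(n_e·A·√(4πDt)), so D = M²/(4πt·(n_e·A·C_max)²).
n_e·A·C_max = 0.26 × 2.01 × 0.0449 = 0.02346 kg/m.
D = 3.47²/(4π × 626 × 0.02346²) = 2.78 m²/day.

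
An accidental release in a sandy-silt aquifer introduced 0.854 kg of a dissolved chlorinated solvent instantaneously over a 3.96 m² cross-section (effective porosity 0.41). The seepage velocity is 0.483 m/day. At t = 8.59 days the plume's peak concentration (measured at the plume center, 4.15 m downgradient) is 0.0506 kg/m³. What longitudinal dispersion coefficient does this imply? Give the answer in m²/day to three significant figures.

At the plume center C_max = M/(n_e·A·√(4πDt)), so D = M²/(4πt·(n_e·A·C_max)²).
n_e·A·C_max = 0.41 × 3.96 × 0.0506 = 0.08215 kg/m.
D = 0.854²/(4π × 8.59 × 0.08215²) = 1.00 m²/day.

1.00 m²/day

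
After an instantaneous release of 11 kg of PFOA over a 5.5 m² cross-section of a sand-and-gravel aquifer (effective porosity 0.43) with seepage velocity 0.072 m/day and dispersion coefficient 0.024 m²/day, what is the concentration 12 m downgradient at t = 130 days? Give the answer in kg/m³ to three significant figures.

For an instantaneous plane source, C(x,t) = M/(n_e·A·√(4πDt)) · exp(−(x−vt)²/(4Dt)), with n_e·A the pore (flow) area.
Plume center vt = 0.072 × 130 = 9.36 m, so the well at 12 m is 2.64 m downgradient of the peak.
√(4πDt) = 6.262 m, giving peak height M/(n_e·A·√(4πDt)) = 11/(0.43 × 5.5 × 6.262) = 0.7428 kg/m³.
(x−vt)²/(4Dt) = (2.64)²/(4 × 0.024 × 130) = 0.5585; exp(−0.5585) = 0.5721.
C = 0.7428 × 0.5721 = 0.425 kg/m³.

0.425 kg/m³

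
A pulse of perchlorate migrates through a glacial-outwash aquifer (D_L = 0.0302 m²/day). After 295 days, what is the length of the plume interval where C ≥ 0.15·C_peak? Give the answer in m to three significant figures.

16.4 m

The plume is Gaussian with σ = √(2Dt) = √(2 × 0.0302 × 295) = 4.221 m.
C/C_peak = exp(−Δx²/(2σ²)) = 0.15 ⇒ Δx = σ·√(−2 ln 0.15) = 4.221 × 1.948 = 8.223 m.
Width = 2Δx = 16.4 m.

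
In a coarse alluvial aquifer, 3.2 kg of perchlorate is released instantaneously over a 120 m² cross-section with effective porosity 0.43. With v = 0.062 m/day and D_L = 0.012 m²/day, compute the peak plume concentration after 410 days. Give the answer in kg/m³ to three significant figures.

0.00789 kg/m³

The peak of an instantaneous 1D plume sits at x = vt; there the Gaussian factor is 1 and C_max = M/(n_e·A·√(4πDt)), where n_e·A is the pore area the mass is dissolved in.
√(4πDt) = √(4π × 0.012 × 410) = 7.863 m, so C_max = 3.2/(0.43 × 120 × 7.863) = 0.00789 kg/m³.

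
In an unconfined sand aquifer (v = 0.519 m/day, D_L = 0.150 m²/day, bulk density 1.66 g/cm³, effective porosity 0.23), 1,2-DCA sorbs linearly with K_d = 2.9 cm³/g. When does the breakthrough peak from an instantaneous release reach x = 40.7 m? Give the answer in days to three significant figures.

1710 days

Retardation factor R = 1 + ρ_b·K_d/n = 1 + 1.66 × 2.9/0.23 = 21.93.
Sorption retards both mechanisms: v_R = v/R = 0.02367 m/day, D_R = D/R = 0.006840 m²/day.
Peak time from v_R²t² + 2D_R t − x² = 0: t = (√(D_R² + v_R²x²) − D_R)/v_R².
√(D_R² + v_R²x²) = √(0.006840² + 0.02367² × 40.7²) = 0.9634; v_R² = 0.0005603.
t = (0.9634 − 0.006840)/0.0005603 = 1710 days.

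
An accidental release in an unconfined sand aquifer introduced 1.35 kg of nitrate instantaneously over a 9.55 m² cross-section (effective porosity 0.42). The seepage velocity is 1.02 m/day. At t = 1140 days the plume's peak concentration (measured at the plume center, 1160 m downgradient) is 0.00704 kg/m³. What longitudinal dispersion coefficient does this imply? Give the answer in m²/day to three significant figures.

0.160 m²/day

At the plume center C_max = M/(n_e·A·√(4πDt)), so D = M²/(4πt·(n_e·A·C_max)²).
n_e·A·C_max = 0.42 × 9.55 × 0.00704 = 0.02824 kg/m.
D = 1.35²/(4π × 1140 × 0.02824²) = 0.160 m²/day.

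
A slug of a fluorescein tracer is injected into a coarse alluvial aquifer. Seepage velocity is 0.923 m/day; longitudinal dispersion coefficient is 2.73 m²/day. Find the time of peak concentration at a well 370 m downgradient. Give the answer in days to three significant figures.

398 days

For the 1D instantaneous-source solution, setting ∂C/∂t = 0 at fixed x gives v²t² + 2Dt − x² = 0, so t = (√(D² + v²x²) − D)/v².
√(D² + v²x²) = √(2.73² + 0.923² × 370²) = 341.5; v² = 0.851929.
t = (341.5 − 2.73)/0.851929 = 398 days (vs. the pure-advection estimate x/v = 401 d).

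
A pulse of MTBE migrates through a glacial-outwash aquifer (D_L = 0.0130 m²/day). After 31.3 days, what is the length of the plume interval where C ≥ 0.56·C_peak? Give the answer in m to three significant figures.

The plume is Gaussian with σ = √(2Dt) = √(2 × 0.0130 × 31.3) = 0.9021 m.
C/C_peak = exp(−Δx²/(2σ²)) = 0.56 ⇒ Δx = σ·√(−2 ln 0.56) = 0.9021 × 1.077 = 0.9716 m.
Width = 2Δx = 1.94 m.

1.94 m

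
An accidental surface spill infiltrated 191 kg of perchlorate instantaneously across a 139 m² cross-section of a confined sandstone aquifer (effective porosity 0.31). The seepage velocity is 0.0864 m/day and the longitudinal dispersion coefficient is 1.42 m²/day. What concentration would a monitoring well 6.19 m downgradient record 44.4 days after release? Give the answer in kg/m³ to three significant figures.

0.154 kg/m³

For an instantaneous plane source, C(x,t) = M/(n_e·A·√(4πDt)) · exp(−(x−vt)²/(4Dt)), with n_e·A the pore (flow) area.
Plume center vt = 0.0864 × 44.4 = 3.83616 m, so the well at 6.19 m is 2.35384 m downgradient of the peak.
√(4πDt) = 28.15 m, giving peak height M/(n_e·A·√(4πDt)) = 191/(0.31 × 139 × 28.15) = 0.1575 kg/m³.
(x−vt)²/(4Dt) = (2.35384)²/(4 × 1.42 × 44.4) = 0.02197; exp(−0.02197) = 0.9783.
C = 0.1575 × 0.9783 = 0.154 kg/m³.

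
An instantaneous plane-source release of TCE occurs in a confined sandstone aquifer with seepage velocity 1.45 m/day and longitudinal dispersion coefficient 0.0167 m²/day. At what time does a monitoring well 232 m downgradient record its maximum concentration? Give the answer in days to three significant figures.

For the 1D instantaneous-source solution, setting ∂C/∂t = 0 at fixed x gives v²t² + 2Dt − x² = 0, so t = (√(D² + v²x²) − D)/v².
√(D² + v²x²) = √(0.0167² + 1.45² × 232²) = 336.4; v² = 2.1025.
t = (336.4 − 0.0167)/2.1025 = 160 days (vs. the pure-advection estimate x/v = 160 d).

160 days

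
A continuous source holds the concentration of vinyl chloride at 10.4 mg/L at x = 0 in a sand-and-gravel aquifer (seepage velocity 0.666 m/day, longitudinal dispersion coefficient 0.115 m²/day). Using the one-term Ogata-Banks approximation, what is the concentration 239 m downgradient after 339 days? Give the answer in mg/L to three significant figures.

For a continuous step input, C/C₀ ≈ ½·erfc((x−vt)/(2√(Dt))).
vt = 0.666 × 339 = 225.774 m and 2√(Dt) = 2√(0.115 × 339) = 12.49 m.
Argument (x−vt)/(2√(Dt)) = (239 − 225.774)/12.49 = 1.059; ½·erfc(1.059) = 0.06711.
C = 10.4 × 0.06711 = 0.698 mg/L.

0.698 mg/L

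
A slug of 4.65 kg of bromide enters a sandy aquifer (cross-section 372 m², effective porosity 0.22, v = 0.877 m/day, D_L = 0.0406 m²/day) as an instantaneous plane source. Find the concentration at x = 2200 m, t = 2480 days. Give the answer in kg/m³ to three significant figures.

For an instantaneous plane source, C(x,t) = M/(n_e·A·√(4πDt)) · exp(−(x−vt)²/(4Dt)), with n_e·A the pore (flow) area.
Plume center vt = 0.877 × 2480 = 2174.96 m, so the well at 2200 m is 25.04 m downgradient of the peak.
√(4πDt) = 35.57 m, giving peak height M/(n_e·A·√(4πDt)) = 4.65/(0.22 × 372 × 35.57) = 0.001597 kg/m³.
(x−vt)²/(4Dt) = (25.04)²/(4 × 0.0406 × 2480) = 1.557; exp(−1.557) = 0.2108.
C = 0.001597 × 0.2108 = 0.000337 kg/m³.

0.000337 kg/m³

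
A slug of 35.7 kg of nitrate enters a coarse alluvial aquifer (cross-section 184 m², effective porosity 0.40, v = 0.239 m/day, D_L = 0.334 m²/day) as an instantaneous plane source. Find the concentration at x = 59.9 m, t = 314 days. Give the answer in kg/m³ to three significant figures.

0.00773 kg/m³

For an instantaneous plane source, C(x,t) = M/(n_e·A·√(4πDt)) · exp(−(x−vt)²/(4Dt)), with n_e·A the pore (flow) area.
Plume center vt = 0.239 × 314 = 75.046 m, so the well at 59.9 m is 15.146 m upgradient of the peak.
√(4πDt) = 36.30 m, giving peak height M/(n_e·A·√(4πDt)) = 35.7/(0.40 × 184 × 36.30) = 0.01336 kg/m³.
(x−vt)²/(4Dt) = (-15.146)²/(4 × 0.334 × 314) = 0.5468; exp(−0.5468) = 0.5788.
C = 0.01336 × 0.5788 = 0.00773 kg/m³.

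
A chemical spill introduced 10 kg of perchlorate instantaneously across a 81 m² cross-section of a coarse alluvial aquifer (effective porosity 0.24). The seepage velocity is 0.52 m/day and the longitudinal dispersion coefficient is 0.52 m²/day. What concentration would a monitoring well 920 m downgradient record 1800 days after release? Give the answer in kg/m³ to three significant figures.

For an instantaneous plane source, C(x,t) = M/(n_e·A·√(4πDt)) · exp(−(x−vt)²/(4Dt)), with n_e·A the pore (flow) area.
Plume center vt = 0.52 × 1800 = 936 m, so the well at 920 m is 16 m upgradient of the peak.
√(4πDt) = 108.5 m, giving peak height M/(n_e·A·√(4πDt)) = 10/(0.24 × 81 × 108.5) = 0.004741 kg/m³.
(x−vt)²/(4Dt) = (-16)²/(4 × 0.52 × 1800) = 0.06838; exp(−0.06838) = 0.9339.
C = 0.004741 × 0.9339 = 0.00443 kg/m³.

0.00443 kg/m³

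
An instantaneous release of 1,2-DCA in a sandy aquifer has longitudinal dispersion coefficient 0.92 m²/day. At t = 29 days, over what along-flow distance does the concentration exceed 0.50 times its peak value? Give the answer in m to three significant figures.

17.2 m

The plume is Gaussian with σ = √(2Dt) = √(2 × 0.92 × 29) = 7.305 m.
C/C_peak = exp(−Δx²/(2σ²)) = 0.50 ⇒ Δx = σ·√(−2 ln 0.50) = 7.305 × 1.177 = 8.598 m.
Width = 2Δx = 17.2 m.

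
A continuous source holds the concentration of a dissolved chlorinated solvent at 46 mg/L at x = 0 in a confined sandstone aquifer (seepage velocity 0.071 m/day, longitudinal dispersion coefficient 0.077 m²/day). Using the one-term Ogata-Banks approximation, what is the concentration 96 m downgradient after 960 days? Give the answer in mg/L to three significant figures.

0.507 mg/L

For a continuous step input, C/C₀ ≈ ½·erfc((x−vt)/(2√(Dt))).
vt = 0.071 × 960 = 68.16 m and 2√(Dt) = 2√(0.077 × 960) = 17.20 m.
Argument (x−vt)/(2√(Dt)) = (96 − 68.16)/17.20 = 1.619; ½·erfc(1.619) = 0.01102.
C = 46 × 0.01102 = 0.507 mg/L.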